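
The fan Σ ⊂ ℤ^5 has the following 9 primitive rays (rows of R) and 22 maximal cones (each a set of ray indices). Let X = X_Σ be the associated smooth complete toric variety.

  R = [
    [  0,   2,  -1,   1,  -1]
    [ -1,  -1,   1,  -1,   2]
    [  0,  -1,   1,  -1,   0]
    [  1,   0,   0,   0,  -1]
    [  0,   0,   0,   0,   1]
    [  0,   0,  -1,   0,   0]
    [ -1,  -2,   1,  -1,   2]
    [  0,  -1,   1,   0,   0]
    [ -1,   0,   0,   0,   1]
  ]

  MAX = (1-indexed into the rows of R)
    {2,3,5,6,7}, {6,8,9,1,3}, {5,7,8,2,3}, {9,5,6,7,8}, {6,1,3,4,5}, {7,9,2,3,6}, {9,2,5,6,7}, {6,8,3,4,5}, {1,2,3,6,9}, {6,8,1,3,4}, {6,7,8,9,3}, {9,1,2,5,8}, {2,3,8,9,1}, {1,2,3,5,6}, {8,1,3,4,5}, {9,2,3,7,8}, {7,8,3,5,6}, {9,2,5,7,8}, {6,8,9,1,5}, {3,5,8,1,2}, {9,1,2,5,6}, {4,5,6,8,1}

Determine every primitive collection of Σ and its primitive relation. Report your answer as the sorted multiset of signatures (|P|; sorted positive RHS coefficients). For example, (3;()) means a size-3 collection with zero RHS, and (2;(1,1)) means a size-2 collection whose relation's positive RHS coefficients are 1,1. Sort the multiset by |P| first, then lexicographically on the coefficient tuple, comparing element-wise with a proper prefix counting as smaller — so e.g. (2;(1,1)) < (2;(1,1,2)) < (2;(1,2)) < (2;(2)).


Primitive collections (7):

  • {4,9}:  v_{4} + v_{9} = 0  ⇒ sig = (2;())
  • {1,7}:  v_{1} + v_{7} = v_{9}  ⇒ sig = (2;(1))
  • {2,4}:  v_{2} + v_{4} = v_{3} + v_{5}  ⇒ sig = (2;(1,1))
  • {4,7}:  v_{4} + v_{7} = v_{3} + v_{5} + v_{6} + v_{8}  ⇒ sig = (2;(1,1,1,1))
  • {2,6,8}:  v_{2} + v_{6} + v_{8} = v_{7}  ⇒ sig = (3;(1))
  • {3,5,9}:  v_{3} + v_{5} + v_{9} = v_{2}  ⇒ sig = (3;(1))
  • {1,3,5,6,8}:  v_{1} + v_{3} + v_{5} + v_{6} + v_{8} = 0  ⇒ sig = (5;())

Signatures (|P|; sorted positive RHS coefficients), sorted:
[(2;()), (2;(1)), (2;(1,1)), (2;(1,1,1,1)), (3;(1)), (3;(1)), (5;())]


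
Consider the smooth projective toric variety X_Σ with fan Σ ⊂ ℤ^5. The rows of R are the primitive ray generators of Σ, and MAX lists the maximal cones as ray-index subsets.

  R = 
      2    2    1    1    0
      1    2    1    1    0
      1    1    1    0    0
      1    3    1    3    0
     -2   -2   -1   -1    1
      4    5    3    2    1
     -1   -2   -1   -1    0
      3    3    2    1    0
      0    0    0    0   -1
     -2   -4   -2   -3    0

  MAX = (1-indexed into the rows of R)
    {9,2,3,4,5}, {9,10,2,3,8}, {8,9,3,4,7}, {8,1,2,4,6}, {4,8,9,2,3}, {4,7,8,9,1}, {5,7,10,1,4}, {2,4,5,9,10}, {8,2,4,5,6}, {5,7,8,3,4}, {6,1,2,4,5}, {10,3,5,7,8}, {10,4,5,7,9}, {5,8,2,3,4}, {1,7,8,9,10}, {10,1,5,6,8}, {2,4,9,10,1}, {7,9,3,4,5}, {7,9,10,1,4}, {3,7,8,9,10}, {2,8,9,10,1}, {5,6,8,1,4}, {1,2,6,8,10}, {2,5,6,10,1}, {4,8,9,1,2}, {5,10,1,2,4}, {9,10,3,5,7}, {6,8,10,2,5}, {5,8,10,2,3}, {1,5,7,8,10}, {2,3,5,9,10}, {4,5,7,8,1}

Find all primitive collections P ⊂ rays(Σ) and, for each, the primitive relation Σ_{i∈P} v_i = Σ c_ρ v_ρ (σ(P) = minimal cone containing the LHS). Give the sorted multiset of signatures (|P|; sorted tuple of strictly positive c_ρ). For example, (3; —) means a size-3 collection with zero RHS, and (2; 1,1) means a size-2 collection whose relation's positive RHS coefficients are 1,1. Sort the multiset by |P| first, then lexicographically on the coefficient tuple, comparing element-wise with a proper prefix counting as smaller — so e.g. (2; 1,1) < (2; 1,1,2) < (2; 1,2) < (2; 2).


Σ has 11 primitive collections:

  P = {2,7}:  v_{2} + v_{7} = 0  →  sig = (2; —)
  P = {1,3}:  v_{1} + v_{3} = v_{8}  →  sig = (2; 1)
  P = {6,9}:  v_{6} + v_{9} = v_{2} + v_{8}  →  sig = (2; 1,1)
  P = {6,7}:  v_{6} + v_{7} = v_{1} + v_{5} + v_{8}  →  sig = (2; 1,1,1)
  P = {3,6}:  v_{3} + v_{6} = v_{2} + v_{5} + 2·v_{8}  →  sig = (2; 1,1,2)
  P = {1,5,9}:  v_{1} + v_{5} + v_{9} = 0  →  sig = (3; —)
  P = {3,4,10}:  v_{3} + v_{4} + v_{10} = 0  →  sig = (3; —)
  P = {4,8,10}:  v_{4} + v_{8} + v_{10} = v_{1}  →  sig = (3; 1)
  P = {5,8,9}:  v_{5} + v_{8} + v_{9} = v_{3}  →  sig = (3; 1)
  P = {4,6,10}:  v_{4} + v_{6} + v_{10} = 2·v_{1} + v_{2} + v_{5}  →  sig = (3; 1,1,2)
  P = {1,2,5,8}:  v_{1} + v_{2} + v_{5} + v_{8} = v_{6}  →  sig = (4; 1)

Hence PRS(X_Σ) =
{ (2; —),  (2; 1),  (2; 1,1),  (2; 1,1,1),  (2; 1,1,2),  (3; —) ×2,  (3; 1) ×2,  (3; 1,1,2),  (4; 1) }


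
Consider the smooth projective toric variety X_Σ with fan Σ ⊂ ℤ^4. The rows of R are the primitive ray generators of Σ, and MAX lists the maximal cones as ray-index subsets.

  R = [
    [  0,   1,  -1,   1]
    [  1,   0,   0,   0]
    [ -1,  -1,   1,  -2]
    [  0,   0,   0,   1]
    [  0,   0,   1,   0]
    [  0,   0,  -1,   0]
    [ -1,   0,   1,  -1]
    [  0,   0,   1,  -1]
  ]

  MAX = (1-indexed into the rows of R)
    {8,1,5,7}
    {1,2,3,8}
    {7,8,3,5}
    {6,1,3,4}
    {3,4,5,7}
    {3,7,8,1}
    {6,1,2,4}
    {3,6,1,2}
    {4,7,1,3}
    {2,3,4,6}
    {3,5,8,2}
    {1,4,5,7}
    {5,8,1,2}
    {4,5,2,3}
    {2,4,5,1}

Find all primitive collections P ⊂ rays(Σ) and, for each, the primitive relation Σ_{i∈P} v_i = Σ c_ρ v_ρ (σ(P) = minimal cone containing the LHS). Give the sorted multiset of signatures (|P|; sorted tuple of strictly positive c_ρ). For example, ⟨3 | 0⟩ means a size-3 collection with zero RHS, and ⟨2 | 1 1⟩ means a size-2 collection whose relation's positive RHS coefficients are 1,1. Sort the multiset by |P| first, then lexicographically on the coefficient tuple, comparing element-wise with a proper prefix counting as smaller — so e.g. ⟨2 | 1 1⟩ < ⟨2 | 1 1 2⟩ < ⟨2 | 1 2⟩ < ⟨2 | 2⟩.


7 collections generate NE(X_Σ); each relation:

  • {5,6}:  v_{5} + v_{6} = 0  ⇒ sig = ⟨2 | 0⟩
  • {2,7}:  v_{2} + v_{7} = v_{8}  ⇒ sig = ⟨2 | 1⟩
  • {4,8}:  v_{4} + v_{8} = v_{5}  ⇒ sig = ⟨2 | 1⟩
  • {6,7}:  v_{6} + v_{7} = v_{1} + v_{3}  ⇒ sig = ⟨2 | 1 1⟩
  • {6,8}:  v_{6} + v_{8} = v_{1} + v_{2} + v_{3}  ⇒ sig = ⟨2 | 1 1 1⟩
  • {1,3,5}:  v_{1} + v_{3} + v_{5} = v_{7}  ⇒ sig = ⟨3 | 1⟩
  • {1,2,3,4}:  v_{1} + v_{2} + v_{3} + v_{4} = 0  ⇒ sig = ⟨4 | 0⟩

so the primitive-relation signature multiset is
    ⟨2 | 0⟩
    ⟨2 | 1⟩
    ⟨2 | 1⟩
    ⟨2 | 1 1⟩
    ⟨2 | 1 1 1⟩
    ⟨3 | 1⟩
    ⟨4 | 0⟩


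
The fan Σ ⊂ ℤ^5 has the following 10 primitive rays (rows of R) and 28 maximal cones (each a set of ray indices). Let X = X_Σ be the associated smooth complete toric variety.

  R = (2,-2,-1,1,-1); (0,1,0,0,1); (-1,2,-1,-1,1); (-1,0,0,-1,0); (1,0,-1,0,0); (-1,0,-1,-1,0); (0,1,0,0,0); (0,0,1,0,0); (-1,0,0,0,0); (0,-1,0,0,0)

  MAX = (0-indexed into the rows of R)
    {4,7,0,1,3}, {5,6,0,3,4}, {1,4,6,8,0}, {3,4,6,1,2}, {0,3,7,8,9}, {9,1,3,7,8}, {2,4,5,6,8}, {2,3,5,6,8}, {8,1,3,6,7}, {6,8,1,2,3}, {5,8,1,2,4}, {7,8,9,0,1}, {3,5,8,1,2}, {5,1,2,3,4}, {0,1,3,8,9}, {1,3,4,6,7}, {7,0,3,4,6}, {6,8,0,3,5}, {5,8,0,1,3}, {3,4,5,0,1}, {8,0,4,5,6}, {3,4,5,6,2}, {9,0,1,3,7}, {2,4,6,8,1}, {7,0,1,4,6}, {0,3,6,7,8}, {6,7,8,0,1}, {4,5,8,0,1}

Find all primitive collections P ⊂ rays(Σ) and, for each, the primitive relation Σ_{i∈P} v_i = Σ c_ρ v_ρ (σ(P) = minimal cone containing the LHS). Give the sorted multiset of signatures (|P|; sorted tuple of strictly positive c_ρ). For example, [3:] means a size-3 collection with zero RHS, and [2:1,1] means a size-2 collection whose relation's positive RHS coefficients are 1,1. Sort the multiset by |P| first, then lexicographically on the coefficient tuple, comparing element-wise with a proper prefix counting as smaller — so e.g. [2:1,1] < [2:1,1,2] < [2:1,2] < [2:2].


12 collections generate NE(X_Σ); each relation:

  P = {6,9}:  v_{6} + v_{9} = 0  →  sig = [2:]
  P = {5,7}:  v_{5} + v_{7} = v_{3}  →  sig = [2:1]
  P = {2,9}:  v_{2} + v_{9} = v_{1} + v_{5}  →  sig = [2:1,1]
  P = {2,7}:  v_{2} + v_{7} = v_{1} + v_{3} + v_{6}  →  sig = [2:1,1,1]
  P = {4,9}:  v_{4} + v_{9} = v_{0} + v_{1} + v_{3}  →  sig = [2:1,1,1]
  P = {5,9}:  v_{5} + v_{9} = v_{0} + v_{1} + 2·v_{3} + v_{8}  →  sig = [2:1,1,1,2]
  P = {0,2}:  v_{0} + v_{2} = 2·v_{4} + v_{8}  →  sig = [2:1,2]
  P = {4,7,8}:  v_{4} + v_{7} + v_{8} = 0  →  sig = [3:]
  P = {1,5,6}:  v_{1} + v_{5} + v_{6} = v_{2}  →  sig = [3:1]
  P = {3,4,8}:  v_{3} + v_{4} + v_{8} = v_{5}  →  sig = [3:1]
  P = {0,1,3,6}:  v_{0} + v_{1} + v_{3} + v_{6} = v_{4}  →  sig = [4:1]
  P = {0,1,3,7,8}:  v_{0} + v_{1} + v_{3} + v_{7} + v_{8} = v_{9}  →  sig = [5:1]

Sorted signature multiset PRS(X):
[[2:], [2:1], [2:1,1], [2:1,1,1], [2:1,1,1], [2:1,1,1,2], [2:1,2], [3:], [3:1], [3:1], [4:1], [5:1]]


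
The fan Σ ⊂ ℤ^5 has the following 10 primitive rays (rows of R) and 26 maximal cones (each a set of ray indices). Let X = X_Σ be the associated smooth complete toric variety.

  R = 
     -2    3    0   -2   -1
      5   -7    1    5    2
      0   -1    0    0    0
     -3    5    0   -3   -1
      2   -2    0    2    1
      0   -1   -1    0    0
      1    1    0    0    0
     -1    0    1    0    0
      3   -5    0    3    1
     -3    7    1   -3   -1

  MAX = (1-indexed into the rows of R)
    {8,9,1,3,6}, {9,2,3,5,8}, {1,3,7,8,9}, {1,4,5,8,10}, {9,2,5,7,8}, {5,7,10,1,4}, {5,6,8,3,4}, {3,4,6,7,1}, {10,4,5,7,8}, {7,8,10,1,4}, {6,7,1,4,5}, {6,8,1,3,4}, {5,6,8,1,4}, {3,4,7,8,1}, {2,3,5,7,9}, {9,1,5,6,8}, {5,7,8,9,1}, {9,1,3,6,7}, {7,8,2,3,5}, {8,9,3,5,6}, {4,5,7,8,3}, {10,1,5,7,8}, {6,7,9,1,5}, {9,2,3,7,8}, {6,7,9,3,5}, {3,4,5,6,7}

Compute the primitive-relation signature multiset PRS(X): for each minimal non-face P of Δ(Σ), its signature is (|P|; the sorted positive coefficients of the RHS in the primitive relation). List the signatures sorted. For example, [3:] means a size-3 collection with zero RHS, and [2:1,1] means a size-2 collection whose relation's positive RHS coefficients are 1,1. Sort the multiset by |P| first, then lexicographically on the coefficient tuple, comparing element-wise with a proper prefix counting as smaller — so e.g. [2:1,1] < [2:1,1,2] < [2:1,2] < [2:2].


Primitive collections (12):

  • {4,9}:  v_{4} + v_{9} = 0  →  sig = [2:]
  • {1,2}:  v_{1} + v_{2} = v_{7} + v_{8} + v_{9}  →  sig = [2:1,1,1]
  • {2,6}:  v_{2} + v_{6} = v_{3} + v_{5} + v_{9}  →  sig = [2:1,1,1]
  • {3,10}:  v_{3} + v_{10} = v_{4} + v_{7} + v_{8}  →  sig = [2:1,1,1]
  • {6,10}:  v_{6} + v_{10} = v_{1} + v_{4} + v_{5}  →  sig = [2:1,1,1]
  • {2,4}:  v_{2} + v_{4} = v_{3} + v_{5} + v_{7} + v_{8}  →  sig = [2:1,1,1,1]
  • {9,10}:  v_{9} + v_{10} = v_{1} + v_{5} + v_{7} + v_{8}  →  sig = [2:1,1,1,1]
  • {2,10}:  v_{2} + v_{10} = v_{5} + 2·v_{7} + 2·v_{8}  →  sig = [2:1,2,2]
  • {1,3,5}:  v_{1} + v_{3} + v_{5} = 0  →  sig = [3:]
  • {6,7,8}:  v_{6} + v_{7} + v_{8} = 0  →  sig = [3:]
  • {1,4,5,7,8}:  v_{1} + v_{4} + v_{5} + v_{7} + v_{8} = v_{10}  →  sig = [5:1]
  • {3,5,7,8,9}:  v_{3} + v_{5} + v_{7} + v_{8} + v_{9} = v_{2}  →  sig = [5:1]

Hence PRS(X_Σ) =
{ [2:],  [2:1,1,1] ×4,  [2:1,1,1,1] ×2,  [2:1,2,2],  [3:] ×2,  [5:1] ×2 }


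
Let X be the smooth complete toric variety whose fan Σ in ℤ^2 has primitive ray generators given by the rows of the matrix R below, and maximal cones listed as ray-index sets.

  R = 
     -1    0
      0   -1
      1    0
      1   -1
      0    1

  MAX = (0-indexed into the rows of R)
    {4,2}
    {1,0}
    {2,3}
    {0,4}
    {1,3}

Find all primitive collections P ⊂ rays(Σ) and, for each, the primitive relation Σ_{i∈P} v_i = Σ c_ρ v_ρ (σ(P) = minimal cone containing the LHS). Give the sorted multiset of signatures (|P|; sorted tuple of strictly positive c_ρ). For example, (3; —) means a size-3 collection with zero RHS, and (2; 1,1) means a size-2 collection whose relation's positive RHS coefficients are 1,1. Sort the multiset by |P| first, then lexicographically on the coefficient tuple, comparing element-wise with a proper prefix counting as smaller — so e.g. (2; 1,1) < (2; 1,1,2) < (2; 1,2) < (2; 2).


The 5 primitive collections of Σ (r=5, n=2):

  P={0,2}:  v_{0} + v_{2} = 0  ⇒ sig = (2; —)
  P={1,4}:  v_{1} + v_{4} = 0  ⇒ sig = (2; —)
  P={0,3}:  v_{0} + v_{3} = v_{1}  ⇒ sig = (2; 1)
  P={1,2}:  v_{1} + v_{2} = v_{3}  ⇒ sig = (2; 1)
  P={3,4}:  v_{3} + v_{4} = v_{2}  ⇒ sig = (2; 1)

Hence PRS(X_Σ) =
[(2; —), (2; —), (2; 1), (2; 1), (2; 1)]


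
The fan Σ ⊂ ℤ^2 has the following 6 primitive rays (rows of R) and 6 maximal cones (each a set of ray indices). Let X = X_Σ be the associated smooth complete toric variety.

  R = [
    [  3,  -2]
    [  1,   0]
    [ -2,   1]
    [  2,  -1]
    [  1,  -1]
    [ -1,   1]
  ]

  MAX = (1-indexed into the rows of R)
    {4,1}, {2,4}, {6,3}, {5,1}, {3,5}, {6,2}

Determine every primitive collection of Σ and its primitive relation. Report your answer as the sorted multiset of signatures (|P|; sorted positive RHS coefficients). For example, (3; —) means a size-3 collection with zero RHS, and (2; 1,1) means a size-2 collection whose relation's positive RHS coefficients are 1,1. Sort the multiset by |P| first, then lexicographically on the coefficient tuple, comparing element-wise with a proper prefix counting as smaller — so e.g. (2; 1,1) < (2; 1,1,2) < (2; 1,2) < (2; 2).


The 9 primitive collections of Σ (r=6, n=2):

  P = {3,4}:  v_{3} + v_{4} = 0  so sig = (2; —)
  P = {5,6}:  v_{5} + v_{6} = 0  so sig = (2; —)
  P = {1,3}:  v_{1} + v_{3} = v_{5}  so sig = (2; 1)
  P = {1,6}:  v_{1} + v_{6} = v_{4}  so sig = (2; 1)
  P = {2,3}:  v_{2} + v_{3} = v_{6}  so sig = (2; 1)
  P = {2,5}:  v_{2} + v_{5} = v_{4}  so sig = (2; 1)
  P = {4,5}:  v_{4} + v_{5} = v_{1}  so sig = (2; 1)
  P = {4,6}:  v_{4} + v_{6} = v_{2}  so sig = (2; 1)
  P = {1,2}:  v_{1} + v_{2} = 2·v_{4}  so sig = (2; 2)

Hence PRS(X_Σ) =
{ (2; —) ×2,  (2; 1) ×6,  (2; 2) }


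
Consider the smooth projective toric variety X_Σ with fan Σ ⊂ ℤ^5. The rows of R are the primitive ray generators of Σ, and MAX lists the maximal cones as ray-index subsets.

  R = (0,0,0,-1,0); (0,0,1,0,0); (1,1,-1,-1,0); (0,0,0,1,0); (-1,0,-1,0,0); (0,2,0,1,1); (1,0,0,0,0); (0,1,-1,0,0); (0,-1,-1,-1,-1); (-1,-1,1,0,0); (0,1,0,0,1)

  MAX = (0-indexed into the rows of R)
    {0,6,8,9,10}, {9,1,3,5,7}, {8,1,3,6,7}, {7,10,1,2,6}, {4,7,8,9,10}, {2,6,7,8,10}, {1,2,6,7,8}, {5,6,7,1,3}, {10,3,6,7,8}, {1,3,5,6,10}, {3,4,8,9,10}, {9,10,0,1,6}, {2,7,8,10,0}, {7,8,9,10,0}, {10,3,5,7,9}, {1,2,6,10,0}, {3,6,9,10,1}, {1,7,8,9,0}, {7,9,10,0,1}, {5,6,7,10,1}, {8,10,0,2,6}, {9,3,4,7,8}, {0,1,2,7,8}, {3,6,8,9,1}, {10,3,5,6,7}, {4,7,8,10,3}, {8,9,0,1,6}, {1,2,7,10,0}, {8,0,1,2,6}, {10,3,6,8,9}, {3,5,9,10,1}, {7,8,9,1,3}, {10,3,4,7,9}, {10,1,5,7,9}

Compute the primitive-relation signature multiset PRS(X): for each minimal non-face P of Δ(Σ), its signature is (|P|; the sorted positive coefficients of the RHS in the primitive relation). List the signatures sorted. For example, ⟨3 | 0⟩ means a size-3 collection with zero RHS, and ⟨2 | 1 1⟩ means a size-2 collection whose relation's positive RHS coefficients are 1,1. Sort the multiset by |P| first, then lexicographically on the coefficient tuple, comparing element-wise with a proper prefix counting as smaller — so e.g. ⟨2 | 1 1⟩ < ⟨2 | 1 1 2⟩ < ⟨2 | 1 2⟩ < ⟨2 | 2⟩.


Minimal non-faces — 17 found among 11 rays, 34 max cones:

  P={0,3}:  v_{0} + v_{3} = 0  ⟹  sig = ⟨2 | 0⟩
  P={2,9}:  v_{2} + v_{9} = v_{0}  ⟹  sig = ⟨2 | 1⟩
  P={5,8}:  v_{5} + v_{8} = v_{7}  ⟹  sig = ⟨2 | 1⟩
  P={1,4}:  v_{1} + v_{4} = v_{7} + v_{9}  ⟹  sig = ⟨2 | 1 1⟩
  P={2,3}:  v_{2} + v_{3} = v_{6} + v_{7}  ⟹  sig = ⟨2 | 1 1⟩
  P={0,5}:  v_{0} + v_{5} = v_{1} + v_{7} + v_{10}  ⟹  sig = ⟨2 | 1 1 1⟩
  P={2,4}:  v_{2} + v_{4} = v_{7} + v_{8} + v_{10}  ⟹  sig = ⟨2 | 1 1 1⟩
  P={4,6}:  v_{4} + v_{6} = v_{3} + v_{8} + v_{10}  ⟹  sig = ⟨2 | 1 1 1⟩
  P={0,4}:  v_{0} + v_{4} = v_{7} + v_{8} + v_{9} + v_{10}  ⟹  sig = ⟨2 | 1 1 1 1⟩
  P={2,5}:  v_{2} + v_{5} = v_{1} + v_{6} + 2·v_{7} + v_{10}  ⟹  sig = ⟨2 | 1 1 1 2⟩
  P={4,5}:  v_{4} + v_{5} = v_{3} + 2·v_{7} + v_{9} + v_{10}  ⟹  sig = ⟨2 | 1 1 1 2⟩
  P={6,7,9}:  v_{6} + v_{7} + v_{9} = 0  ⟹  sig = ⟨3 | 0⟩
  P={0,6,7}:  v_{0} + v_{6} + v_{7} = v_{2}  ⟹  sig = ⟨3 | 1⟩
  P={1,8,10}:  v_{1} + v_{8} + v_{10} = v_{0}  ⟹  sig = ⟨3 | 1⟩
  P={5,6,9}:  v_{5} + v_{6} + v_{9} = v_{1} + v_{3} + v_{10}  ⟹  sig = ⟨3 | 1 1 1⟩
  P={1,3,7,10}:  v_{1} + v_{3} + v_{7} + v_{10} = v_{5}  ⟹  sig = ⟨4 | 1⟩
  P={3,7,8,9,10}:  v_{3} + v_{7} + v_{8} + v_{9} + v_{10} = v_{4}  ⟹  sig = ⟨5 | 1⟩

Hence PRS(X_Σ) =
[⟨2 | 0⟩, ⟨2 | 1⟩, ⟨2 | 1⟩, ⟨2 | 1 1⟩, ⟨2 | 1 1⟩, ⟨2 | 1 1 1⟩, ⟨2 | 1 1 1⟩, ⟨2 | 1 1 1⟩, ⟨2 | 1 1 1 1⟩, ⟨2 | 1 1 1 2⟩, ⟨2 | 1 1 1 2⟩, ⟨3 | 0⟩, ⟨3 | 1⟩, ⟨3 | 1⟩, ⟨3 | 1 1 1⟩, ⟨4 | 1⟩, ⟨5 | 1⟩]


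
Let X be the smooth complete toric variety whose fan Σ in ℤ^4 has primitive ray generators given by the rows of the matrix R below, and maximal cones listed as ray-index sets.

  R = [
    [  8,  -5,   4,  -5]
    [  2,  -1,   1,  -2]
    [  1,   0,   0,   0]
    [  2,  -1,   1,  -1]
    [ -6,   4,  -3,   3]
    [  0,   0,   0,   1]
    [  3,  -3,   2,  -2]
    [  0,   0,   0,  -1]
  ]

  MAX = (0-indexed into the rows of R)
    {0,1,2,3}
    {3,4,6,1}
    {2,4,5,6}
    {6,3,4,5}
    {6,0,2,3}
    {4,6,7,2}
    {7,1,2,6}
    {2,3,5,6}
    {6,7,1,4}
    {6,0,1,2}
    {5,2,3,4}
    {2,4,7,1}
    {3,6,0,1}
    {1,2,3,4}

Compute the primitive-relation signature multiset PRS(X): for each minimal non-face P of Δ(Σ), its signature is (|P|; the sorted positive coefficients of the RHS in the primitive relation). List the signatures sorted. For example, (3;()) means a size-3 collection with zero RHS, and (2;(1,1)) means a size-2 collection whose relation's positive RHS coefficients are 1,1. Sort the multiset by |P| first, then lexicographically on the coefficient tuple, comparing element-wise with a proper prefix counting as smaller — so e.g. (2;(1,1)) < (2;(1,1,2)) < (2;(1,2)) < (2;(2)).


The 9 primitive collections of Σ (r=8, n=4):

  P={5,7}:  v_{5} + v_{7} = 0  so sig = (2;())
  P={0,4}:  v_{0} + v_{4} = v_{1}  so sig = (2;(1))
  P={1,5}:  v_{1} + v_{5} = v_{3}  so sig = (2;(1))
  P={3,7}:  v_{3} + v_{7} = v_{1}  so sig = (2;(1))
  P={0,5}:  v_{0} + v_{5} = v_{2} + 2·v_{3} + v_{6}  so sig = (2;(1,1,2))
  P={0,7}:  v_{0} + v_{7} = 2·v_{1} + v_{2} + v_{6}  so sig = (2;(1,1,2))
  P={2,3,4,6}:  v_{2} + v_{3} + v_{4} + v_{6} = 0  so sig = (4;())
  P={1,2,3,6}:  v_{1} + v_{2} + v_{3} + v_{6} = v_{0}  so sig = (4;(1))
  P={1,2,4,6}:  v_{1} + v_{2} + v_{4} + v_{6} = v_{7}  so sig = (4;(1))

Sorted signature multiset PRS(X):
{ (2;()),  (2;(1)) ×3,  (2;(1,1,2)) ×2,  (4;()),  (4;(1)) ×2 }


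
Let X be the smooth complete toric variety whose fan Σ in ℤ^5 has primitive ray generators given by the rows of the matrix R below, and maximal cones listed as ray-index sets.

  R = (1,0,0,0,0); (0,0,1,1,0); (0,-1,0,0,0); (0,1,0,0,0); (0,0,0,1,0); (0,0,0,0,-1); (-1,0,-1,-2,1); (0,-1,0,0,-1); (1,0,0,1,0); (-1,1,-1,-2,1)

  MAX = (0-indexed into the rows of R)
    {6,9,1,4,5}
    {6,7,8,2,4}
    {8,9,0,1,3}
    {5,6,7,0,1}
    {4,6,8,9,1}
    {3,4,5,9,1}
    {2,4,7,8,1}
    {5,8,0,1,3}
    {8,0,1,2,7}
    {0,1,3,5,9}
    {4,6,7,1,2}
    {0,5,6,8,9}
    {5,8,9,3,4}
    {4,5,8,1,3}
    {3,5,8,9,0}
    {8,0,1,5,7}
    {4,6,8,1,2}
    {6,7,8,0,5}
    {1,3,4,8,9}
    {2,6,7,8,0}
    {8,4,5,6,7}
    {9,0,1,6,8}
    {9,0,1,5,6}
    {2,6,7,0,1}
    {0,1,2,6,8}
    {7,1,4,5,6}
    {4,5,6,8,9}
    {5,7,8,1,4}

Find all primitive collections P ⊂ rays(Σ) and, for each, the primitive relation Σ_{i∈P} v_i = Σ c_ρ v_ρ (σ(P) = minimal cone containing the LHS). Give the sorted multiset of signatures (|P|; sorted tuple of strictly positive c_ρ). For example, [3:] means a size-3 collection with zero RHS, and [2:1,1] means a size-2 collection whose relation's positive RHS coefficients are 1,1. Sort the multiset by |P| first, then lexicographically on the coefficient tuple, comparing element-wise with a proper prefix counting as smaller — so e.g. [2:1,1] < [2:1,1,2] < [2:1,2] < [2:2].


|primitive collections| = 10. Relations:

  {2,3}:  v_{2} + v_{3} = 0 — sig = [2:]
  {0,4}:  v_{0} + v_{4} = v_{8} — sig = [2:1]
  {2,5}:  v_{2} + v_{5} = v_{7} — sig = [2:1]
  {2,9}:  v_{2} + v_{9} = v_{6} — sig = [2:1]
  {3,6}:  v_{3} + v_{6} = v_{9} — sig = [2:1]
  {3,7}:  v_{3} + v_{7} = v_{5} — sig = [2:1]
  {7,9}:  v_{7} + v_{9} = v_{5} + v_{6} — sig = [2:1,1]
  {1,5,6,8}:  v_{1} + v_{5} + v_{6} + v_{8} = 0 — sig = [4:]
  {1,5,8,9}:  v_{1} + v_{5} + v_{8} + v_{9} = v_{3} — sig = [4:1]
  {1,6,7,8}:  v_{1} + v_{6} + v_{7} + v_{8} = v_{2} — sig = [4:1]

Signatures (|P|; sorted positive RHS coefficients), sorted:
{ [2:],  [2:1] ×5,  [2:1,1],  [4:],  [4:1] ×2 }


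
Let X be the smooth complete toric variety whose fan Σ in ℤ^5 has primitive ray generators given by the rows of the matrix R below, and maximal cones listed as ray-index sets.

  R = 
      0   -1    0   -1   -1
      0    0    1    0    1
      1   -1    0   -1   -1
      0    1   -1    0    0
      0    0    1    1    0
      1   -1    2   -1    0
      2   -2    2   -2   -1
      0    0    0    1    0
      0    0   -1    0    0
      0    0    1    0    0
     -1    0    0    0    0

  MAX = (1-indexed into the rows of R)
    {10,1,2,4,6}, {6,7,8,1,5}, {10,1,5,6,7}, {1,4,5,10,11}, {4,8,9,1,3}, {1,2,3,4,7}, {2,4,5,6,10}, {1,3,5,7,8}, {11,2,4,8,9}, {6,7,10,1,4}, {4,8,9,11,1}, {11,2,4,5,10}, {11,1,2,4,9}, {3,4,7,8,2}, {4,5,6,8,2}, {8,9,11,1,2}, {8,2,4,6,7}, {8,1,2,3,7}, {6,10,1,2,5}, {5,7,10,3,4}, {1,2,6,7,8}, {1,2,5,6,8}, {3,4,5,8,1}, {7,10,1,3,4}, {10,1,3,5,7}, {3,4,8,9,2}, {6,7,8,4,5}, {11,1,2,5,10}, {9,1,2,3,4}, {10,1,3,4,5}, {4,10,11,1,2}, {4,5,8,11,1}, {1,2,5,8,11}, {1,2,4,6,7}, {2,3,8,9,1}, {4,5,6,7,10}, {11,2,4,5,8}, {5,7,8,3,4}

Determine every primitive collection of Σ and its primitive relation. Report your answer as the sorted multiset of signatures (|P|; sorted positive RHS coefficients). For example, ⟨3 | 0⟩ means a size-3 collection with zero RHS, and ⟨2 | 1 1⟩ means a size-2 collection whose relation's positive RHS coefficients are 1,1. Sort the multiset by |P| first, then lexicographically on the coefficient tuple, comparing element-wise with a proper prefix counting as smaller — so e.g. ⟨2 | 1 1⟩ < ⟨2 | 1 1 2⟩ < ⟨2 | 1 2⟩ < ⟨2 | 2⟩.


The 19 primitive collections of Σ (r=11, n=5):

  P={9,10}:  v_{9} + v_{10} = 0  ⟹  sig = ⟨2 | 0⟩
  P={3,6}:  v_{3} + v_{6} = v_{7}  ⟹  sig = ⟨2 | 1⟩
  P={3,11}:  v_{3} + v_{11} = v_{1}  ⟹  sig = ⟨2 | 1⟩
  P={5,9}:  v_{5} + v_{9} = v_{8}  ⟹  sig = ⟨2 | 1⟩
  P={8,10}:  v_{8} + v_{10} = v_{5}  ⟹  sig = ⟨2 | 1⟩
  P={6,9}:  v_{6} + v_{9} = v_{2} + v_{3}  ⟹  sig = ⟨2 | 1 1⟩
  P={7,11}:  v_{7} + v_{11} = v_{1} + v_{6}  ⟹  sig = ⟨2 | 1 1⟩
  P={6,11}:  v_{6} + v_{11} = v_{1} + v_{2} + v_{10}  ⟹  sig = ⟨2 | 1 1 1⟩
  P={7,9}:  v_{7} + v_{9} = v_{2} + 2·v_{3}  ⟹  sig = ⟨2 | 1 2⟩
  P={2,3,10}:  v_{2} + v_{3} + v_{10} = v_{6}  ⟹  sig = ⟨3 | 1⟩
  P={2,3,5}:  v_{2} + v_{3} + v_{5} = v_{6} + v_{8}  ⟹  sig = ⟨3 | 1 1⟩
  P={2,5,7}:  v_{2} + v_{5} + v_{7} = 2·v_{6} + v_{8}  ⟹  sig = ⟨3 | 1 2⟩
  P={2,7,10}:  v_{2} + v_{7} + v_{10} = 2·v_{6}  ⟹  sig = ⟨3 | 2⟩
  P={1,2,4,8}:  v_{1} + v_{2} + v_{4} + v_{8} = 0  ⟹  sig = ⟨4 | 0⟩
  P={1,2,4,5}:  v_{1} + v_{2} + v_{4} + v_{5} = v_{10}  ⟹  sig = ⟨4 | 1⟩
  P={1,4,6,8}:  v_{1} + v_{4} + v_{6} + v_{8} = v_{3} + v_{10}  ⟹  sig = ⟨4 | 1 1⟩
  P={1,4,5,6}:  v_{1} + v_{4} + v_{5} + v_{6} = v_{3} + 2·v_{10}  ⟹  sig = ⟨4 | 1 2⟩
  P={1,4,7,8}:  v_{1} + v_{4} + v_{7} + v_{8} = 2·v_{3} + v_{10}  ⟹  sig = ⟨4 | 1 2⟩
  P={1,4,5,7}:  v_{1} + v_{4} + v_{5} + v_{7} = 2·v_{3} + 2·v_{10}  ⟹  sig = ⟨4 | 2 2⟩

Sorted signature multiset PRS(X):
{ ⟨2 | 0⟩,  ⟨2 | 1⟩ ×4,  ⟨2 | 1 1⟩ ×2,  ⟨2 | 1 1 1⟩,  ⟨2 | 1 2⟩,  ⟨3 | 1⟩,  ⟨3 | 1 1⟩,  ⟨3 | 1 2⟩,  ⟨3 | 2⟩,  ⟨4 | 0⟩,  ⟨4 | 1⟩,  ⟨4 | 1 1⟩,  ⟨4 | 1 2⟩ ×2,  ⟨4 | 2 2⟩ }


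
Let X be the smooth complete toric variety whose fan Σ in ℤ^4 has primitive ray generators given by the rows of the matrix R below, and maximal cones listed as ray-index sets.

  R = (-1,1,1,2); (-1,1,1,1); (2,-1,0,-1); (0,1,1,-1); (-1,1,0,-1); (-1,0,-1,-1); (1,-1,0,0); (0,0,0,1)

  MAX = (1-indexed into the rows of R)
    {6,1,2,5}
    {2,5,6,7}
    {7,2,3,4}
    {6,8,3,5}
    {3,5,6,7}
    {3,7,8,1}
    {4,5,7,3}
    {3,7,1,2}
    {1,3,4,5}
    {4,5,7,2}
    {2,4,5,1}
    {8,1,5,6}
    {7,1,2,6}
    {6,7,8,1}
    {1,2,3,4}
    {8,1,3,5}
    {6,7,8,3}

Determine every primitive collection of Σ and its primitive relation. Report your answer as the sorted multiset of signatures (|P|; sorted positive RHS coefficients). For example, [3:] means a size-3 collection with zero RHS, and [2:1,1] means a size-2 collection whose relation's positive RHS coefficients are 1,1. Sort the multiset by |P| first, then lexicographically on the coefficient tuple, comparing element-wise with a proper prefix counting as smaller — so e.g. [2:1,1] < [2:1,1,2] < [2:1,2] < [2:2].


9 collections generate NE(X_Σ); each relation:

  {2,8}:  v_{2} + v_{8} = v_{1}  →  sig = [2:1]
  {4,8}:  v_{4} + v_{8} = v_{1} + v_{3} + v_{5}  →  sig = [2:1,1,1]
  {4,6}:  v_{4} + v_{6} = 2·v_{5} + v_{7}  →  sig = [2:1,2]
  {1,3,6}:  v_{1} + v_{3} + v_{6} = 0  →  sig = [3:]
  {5,7,8}:  v_{5} + v_{7} + v_{8} = 0  →  sig = [3:]
  {1,5,7}:  v_{1} + v_{5} + v_{7} = v_{2}  →  sig = [3:1]
  {2,3,5}:  v_{2} + v_{3} + v_{5} = v_{4}  →  sig = [3:1]
  {2,3,6}:  v_{2} + v_{3} + v_{6} = v_{5} + v_{7}  →  sig = [3:1,1]
  {1,4,7}:  v_{1} + v_{4} + v_{7} = 2·v_{2} + v_{3}  →  sig = [3:1,2]

Sorted signature multiset PRS(X):
    |P|=2: 3 collections, coeffs (1), (1,1,1), (1,2)
    |P|=3: 6 collections, coeffs (), (), (1), (1), (1,1), (1,2)


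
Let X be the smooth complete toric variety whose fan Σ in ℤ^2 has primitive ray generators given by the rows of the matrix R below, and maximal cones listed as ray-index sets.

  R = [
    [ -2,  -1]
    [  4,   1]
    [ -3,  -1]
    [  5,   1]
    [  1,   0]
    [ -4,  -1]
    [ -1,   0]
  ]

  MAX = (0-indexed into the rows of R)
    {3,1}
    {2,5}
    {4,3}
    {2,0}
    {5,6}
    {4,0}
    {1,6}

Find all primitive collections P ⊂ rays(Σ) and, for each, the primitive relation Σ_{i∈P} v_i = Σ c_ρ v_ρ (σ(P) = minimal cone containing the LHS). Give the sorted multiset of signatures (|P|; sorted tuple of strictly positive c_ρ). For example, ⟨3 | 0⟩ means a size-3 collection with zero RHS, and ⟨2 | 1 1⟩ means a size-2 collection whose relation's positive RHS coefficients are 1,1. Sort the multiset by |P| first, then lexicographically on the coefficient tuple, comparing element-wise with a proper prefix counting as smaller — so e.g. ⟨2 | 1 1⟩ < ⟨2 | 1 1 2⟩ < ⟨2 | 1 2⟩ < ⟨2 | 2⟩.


Σ has 14 primitive collections:

  P={1,5}:  v_{1} + v_{5} = 0  →  sig = ⟨2 | 0⟩
  P={4,6}:  v_{4} + v_{6} = 0  →  sig = ⟨2 | 0⟩
  P={0,6}:  v_{0} + v_{6} = v_{2}  →  sig = ⟨2 | 1⟩
  P={1,2}:  v_{1} + v_{2} = v_{4}  →  sig = ⟨2 | 1⟩
  P={1,4}:  v_{1} + v_{4} = v_{3}  →  sig = ⟨2 | 1⟩
  P={2,4}:  v_{2} + v_{4} = v_{0}  →  sig = ⟨2 | 1⟩
  P={2,6}:  v_{2} + v_{6} = v_{5}  →  sig = ⟨2 | 1⟩
  P={3,5}:  v_{3} + v_{5} = v_{4}  →  sig = ⟨2 | 1⟩
  P={3,6}:  v_{3} + v_{6} = v_{1}  →  sig = ⟨2 | 1⟩
  P={4,5}:  v_{4} + v_{5} = v_{2}  →  sig = ⟨2 | 1⟩
  P={0,1}:  v_{0} + v_{1} = 2·v_{4}  →  sig = ⟨2 | 2⟩
  P={0,5}:  v_{0} + v_{5} = 2·v_{2}  →  sig = ⟨2 | 2⟩
  P={2,3}:  v_{2} + v_{3} = 2·v_{4}  →  sig = ⟨2 | 2⟩
  P={0,3}:  v_{0} + v_{3} = 3·v_{4}  →  sig = ⟨2 | 3⟩

so the primitive-relation signature multiset is
{ ⟨2 | 0⟩ ×2,  ⟨2 | 1⟩ ×8,  ⟨2 | 2⟩ ×3,  ⟨2 | 3⟩ }


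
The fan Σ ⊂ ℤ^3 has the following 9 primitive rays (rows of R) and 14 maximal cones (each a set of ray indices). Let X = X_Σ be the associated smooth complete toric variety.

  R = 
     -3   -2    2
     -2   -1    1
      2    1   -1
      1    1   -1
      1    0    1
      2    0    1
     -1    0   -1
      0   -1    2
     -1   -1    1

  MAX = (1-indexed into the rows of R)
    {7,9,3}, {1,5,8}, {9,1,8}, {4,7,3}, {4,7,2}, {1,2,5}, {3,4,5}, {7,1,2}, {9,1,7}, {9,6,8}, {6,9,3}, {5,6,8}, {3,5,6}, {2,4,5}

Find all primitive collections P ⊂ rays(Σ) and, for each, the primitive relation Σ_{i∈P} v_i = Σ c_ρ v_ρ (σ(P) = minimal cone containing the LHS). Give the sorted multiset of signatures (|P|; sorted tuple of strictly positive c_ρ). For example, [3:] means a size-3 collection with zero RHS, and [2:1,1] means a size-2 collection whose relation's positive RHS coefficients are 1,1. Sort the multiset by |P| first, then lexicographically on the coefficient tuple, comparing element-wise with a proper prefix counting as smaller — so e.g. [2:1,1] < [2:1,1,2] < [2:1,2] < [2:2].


15 minimal non-faces of Δ(Σ) (on 9 rays):

  P={2,3}:  v_{2} + v_{3} = 0  ⇒ sig = [2:]
  P={4,9}:  v_{4} + v_{9} = 0  ⇒ sig = [2:]
  P={5,7}:  v_{5} + v_{7} = 0  ⇒ sig = [2:]
  P={1,3}:  v_{1} + v_{3} = v_{9}  ⇒ sig = [2:1]
  P={1,4}:  v_{1} + v_{4} = v_{2}  ⇒ sig = [2:1]
  P={2,6}:  v_{2} + v_{6} = v_{8}  ⇒ sig = [2:1]
  P={2,9}:  v_{2} + v_{9} = v_{1}  ⇒ sig = [2:1]
  P={3,8}:  v_{3} + v_{8} = v_{6}  ⇒ sig = [2:1]
  P={4,8}:  v_{4} + v_{8} = v_{5}  ⇒ sig = [2:1]
  P={5,9}:  v_{5} + v_{9} = v_{8}  ⇒ sig = [2:1]
  P={7,8}:  v_{7} + v_{8} = v_{9}  ⇒ sig = [2:1]
  P={1,6}:  v_{1} + v_{6} = v_{8} + v_{9}  ⇒ sig = [2:1,1]
  P={2,8}:  v_{2} + v_{8} = v_{1} + v_{5}  ⇒ sig = [2:1,1]
  P={4,6}:  v_{4} + v_{6} = v_{3} + v_{5}  ⇒ sig = [2:1,1]
  P={6,7}:  v_{6} + v_{7} = v_{3} + v_{9}  ⇒ sig = [2:1,1]

Signatures (|P|; sorted positive RHS coefficients), sorted:
    [2:]
    [2:]
    [2:]
    [2:1]
    [2:1]
    [2:1]
    [2:1]
    [2:1]
    [2:1]
    [2:1]
    [2:1]
    [2:1,1]
    [2:1,1]
    [2:1,1]
    [2:1,1]


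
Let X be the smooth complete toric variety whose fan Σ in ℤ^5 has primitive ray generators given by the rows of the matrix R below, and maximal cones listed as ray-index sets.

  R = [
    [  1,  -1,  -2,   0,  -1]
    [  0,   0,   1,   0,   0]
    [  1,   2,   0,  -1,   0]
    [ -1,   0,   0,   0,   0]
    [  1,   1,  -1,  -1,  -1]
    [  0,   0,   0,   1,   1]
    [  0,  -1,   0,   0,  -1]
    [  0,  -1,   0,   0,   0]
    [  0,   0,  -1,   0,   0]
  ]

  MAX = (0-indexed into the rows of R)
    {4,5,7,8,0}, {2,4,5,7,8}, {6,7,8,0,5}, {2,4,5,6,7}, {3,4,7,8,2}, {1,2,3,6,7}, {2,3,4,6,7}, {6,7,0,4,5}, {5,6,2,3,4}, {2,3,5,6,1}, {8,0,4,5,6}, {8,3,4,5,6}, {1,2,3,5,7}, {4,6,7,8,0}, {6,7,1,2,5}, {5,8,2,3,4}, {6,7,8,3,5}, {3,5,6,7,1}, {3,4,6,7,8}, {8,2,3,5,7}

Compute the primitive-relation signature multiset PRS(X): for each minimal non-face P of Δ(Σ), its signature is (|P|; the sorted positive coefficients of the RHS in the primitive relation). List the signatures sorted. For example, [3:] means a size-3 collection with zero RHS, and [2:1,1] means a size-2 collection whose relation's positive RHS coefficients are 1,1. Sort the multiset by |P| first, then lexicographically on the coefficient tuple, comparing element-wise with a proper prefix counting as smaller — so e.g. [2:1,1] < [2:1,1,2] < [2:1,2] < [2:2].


Minimal non-faces — 9 found among 9 rays, 20 max cones:

  {1,8}:  v_{1} + v_{8} = 0  ⇒ sig = [2:]
  {1,4}:  v_{1} + v_{4} = v_{2} + v_{6}  ⇒ sig = [2:1,1]
  {0,1}:  v_{0} + v_{1} = v_{4} + v_{5} + v_{6} + v_{7}  ⇒ sig = [2:1,1,1,1]
  {0,2}:  v_{0} + v_{2} = 2·v_{4} + v_{5} + v_{7}  ⇒ sig = [2:1,1,2]
  {0,3}:  v_{0} + v_{3} = v_{6} + 2·v_{8}  ⇒ sig = [2:1,2]
  {2,6,8}:  v_{2} + v_{6} + v_{8} = v_{4}  ⇒ sig = [3:1]
  {3,4,5,7}:  v_{3} + v_{4} + v_{5} + v_{7} = v_{8}  ⇒ sig = [4:1]
  {2,3,5,6,7}:  v_{2} + v_{3} + v_{5} + v_{6} + v_{7} = 0  ⇒ sig = [5:]
  {4,5,6,7,8}:  v_{4} + v_{5} + v_{6} + v_{7} + v_{8} = v_{0}  ⇒ sig = [5:1]

so the primitive-relation signature multiset is
[[2:], [2:1,1], [2:1,1,1,1], [2:1,1,2], [2:1,2], [3:1], [4:1], [5:], [5:1]]


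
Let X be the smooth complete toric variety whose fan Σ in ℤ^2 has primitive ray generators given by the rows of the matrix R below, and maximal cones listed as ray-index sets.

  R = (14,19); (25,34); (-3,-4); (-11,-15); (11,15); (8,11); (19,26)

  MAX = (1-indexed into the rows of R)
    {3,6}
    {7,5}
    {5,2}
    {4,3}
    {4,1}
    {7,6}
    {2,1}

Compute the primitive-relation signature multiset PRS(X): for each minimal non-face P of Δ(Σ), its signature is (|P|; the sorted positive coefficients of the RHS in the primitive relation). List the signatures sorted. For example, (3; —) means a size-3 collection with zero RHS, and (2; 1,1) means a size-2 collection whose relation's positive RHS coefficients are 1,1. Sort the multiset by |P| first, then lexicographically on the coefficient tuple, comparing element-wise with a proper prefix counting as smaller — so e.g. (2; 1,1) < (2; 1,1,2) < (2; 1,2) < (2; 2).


Δ(Σ) — 7 vertices, 14 min non-faces:

  P = {4,5}:  v_{4} + v_{5} = 0  so sig = (2; —)
  P = {1,3}:  v_{1} + v_{3} = v_{5}  so sig = (2; 1)
  P = {1,5}:  v_{1} + v_{5} = v_{2}  so sig = (2; 1)
  P = {2,4}:  v_{2} + v_{4} = v_{1}  so sig = (2; 1)
  P = {3,5}:  v_{3} + v_{5} = v_{6}  so sig = (2; 1)
  P = {4,6}:  v_{4} + v_{6} = v_{3}  so sig = (2; 1)
  P = {4,7}:  v_{4} + v_{7} = v_{6}  so sig = (2; 1)
  P = {5,6}:  v_{5} + v_{6} = v_{7}  so sig = (2; 1)
  P = {1,6}:  v_{1} + v_{6} = 2·v_{5}  so sig = (2; 2)
  P = {2,3}:  v_{2} + v_{3} = 2·v_{5}  so sig = (2; 2)
  P = {3,7}:  v_{3} + v_{7} = 2·v_{6}  so sig = (2; 2)
  P = {1,7}:  v_{1} + v_{7} = 3·v_{5}  so sig = (2; 3)
  P = {2,6}:  v_{2} + v_{6} = 3·v_{5}  so sig = (2; 3)
  P = {2,7}:  v_{2} + v_{7} = 4·v_{5}  so sig = (2; 4)

Hence PRS(X_Σ) =
[(2; —), (2; 1), (2; 1), (2; 1), (2; 1), (2; 1), (2; 1), (2; 1), (2; 2), (2; 2), (2; 2), (2; 3), (2; 3), (2; 4)]


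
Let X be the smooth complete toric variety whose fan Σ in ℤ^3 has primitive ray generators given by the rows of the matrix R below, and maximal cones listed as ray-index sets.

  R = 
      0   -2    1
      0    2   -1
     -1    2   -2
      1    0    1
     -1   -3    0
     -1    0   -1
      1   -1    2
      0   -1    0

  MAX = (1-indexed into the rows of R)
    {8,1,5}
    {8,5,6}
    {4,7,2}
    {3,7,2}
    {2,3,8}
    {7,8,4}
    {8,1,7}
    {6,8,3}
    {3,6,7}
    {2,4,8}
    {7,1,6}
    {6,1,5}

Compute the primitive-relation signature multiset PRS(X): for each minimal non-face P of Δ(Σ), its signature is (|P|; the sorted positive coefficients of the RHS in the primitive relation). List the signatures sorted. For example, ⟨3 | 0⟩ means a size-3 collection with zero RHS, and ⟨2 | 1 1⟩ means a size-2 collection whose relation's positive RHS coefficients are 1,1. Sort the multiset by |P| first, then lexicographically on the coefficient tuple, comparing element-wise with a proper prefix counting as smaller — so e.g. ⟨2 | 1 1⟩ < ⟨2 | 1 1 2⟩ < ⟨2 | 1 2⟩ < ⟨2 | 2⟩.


The 14 primitive collections of Σ (r=8, n=3):

  • {1,2}:  v_{1} + v_{2} = 0  ⇒ sig = ⟨2 | 0⟩
  • {4,6}:  v_{4} + v_{6} = 0  ⇒ sig = ⟨2 | 0⟩
  • {1,3}:  v_{1} + v_{3} = v_{6}  ⇒ sig = ⟨2 | 1⟩
  • {2,6}:  v_{2} + v_{6} = v_{3}  ⇒ sig = ⟨2 | 1⟩
  • {3,4}:  v_{3} + v_{4} = v_{2}  ⇒ sig = ⟨2 | 1⟩
  • {1,4}:  v_{1} + v_{4} = v_{7} + v_{8}  ⇒ sig = ⟨2 | 1 1⟩
  • {2,5}:  v_{2} + v_{5} = v_{6} + v_{8}  ⇒ sig = ⟨2 | 1 1⟩
  • {4,5}:  v_{4} + v_{5} = v_{1} + v_{8}  ⇒ sig = ⟨2 | 1 1⟩
  • {3,5}:  v_{3} + v_{5} = 2·v_{6} + v_{8}  ⇒ sig = ⟨2 | 1 2⟩
  • {5,7}:  v_{5} + v_{7} = 2·v_{1}  ⇒ sig = ⟨2 | 2⟩
  • {3,7,8}:  v_{3} + v_{7} + v_{8} = 0  ⇒ sig = ⟨3 | 0⟩
  • {1,6,8}:  v_{1} + v_{6} + v_{8} = v_{5}  ⇒ sig = ⟨3 | 1⟩
  • {2,7,8}:  v_{2} + v_{7} + v_{8} = v_{4}  ⇒ sig = ⟨3 | 1⟩
  • {6,7,8}:  v_{6} + v_{7} + v_{8} = v_{1}  ⇒ sig = ⟨3 | 1⟩

so the primitive-relation signature multiset is
    ⟨2 | 0⟩
    ⟨2 | 0⟩
    ⟨2 | 1⟩
    ⟨2 | 1⟩
    ⟨2 | 1⟩
    ⟨2 | 1 1⟩
    ⟨2 | 1 1⟩
    ⟨2 | 1 1⟩
    ⟨2 | 1 2⟩
    ⟨2 | 2⟩
    ⟨3 | 0⟩
    ⟨3 | 1⟩
    ⟨3 | 1⟩
    ⟨3 | 1⟩


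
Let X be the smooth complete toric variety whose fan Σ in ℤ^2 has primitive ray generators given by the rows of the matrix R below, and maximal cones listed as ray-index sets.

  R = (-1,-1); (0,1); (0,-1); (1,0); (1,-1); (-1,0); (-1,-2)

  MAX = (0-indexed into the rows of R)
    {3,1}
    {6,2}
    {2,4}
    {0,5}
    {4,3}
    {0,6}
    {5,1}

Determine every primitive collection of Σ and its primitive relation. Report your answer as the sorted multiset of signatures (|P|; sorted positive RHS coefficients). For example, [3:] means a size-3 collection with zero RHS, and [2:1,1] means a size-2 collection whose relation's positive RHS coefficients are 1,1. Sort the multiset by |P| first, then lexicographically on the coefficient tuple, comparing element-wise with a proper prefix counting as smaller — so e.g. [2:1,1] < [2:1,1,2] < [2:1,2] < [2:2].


14 minimal non-faces of Δ(Σ) (on 7 rays):

  P = {1,2}:  v_{1} + v_{2} = 0 — sig = [2:]
  P = {3,5}:  v_{3} + v_{5} = 0 — sig = [2:]
  P = {0,1}:  v_{0} + v_{1} = v_{5} — sig = [2:1]
  P = {0,2}:  v_{0} + v_{2} = v_{6} — sig = [2:1]
  P = {0,3}:  v_{0} + v_{3} = v_{2} — sig = [2:1]
  P = {1,4}:  v_{1} + v_{4} = v_{3} — sig = [2:1]
  P = {1,6}:  v_{1} + v_{6} = v_{0} — sig = [2:1]
  P = {2,3}:  v_{2} + v_{3} = v_{4} — sig = [2:1]
  P = {2,5}:  v_{2} + v_{5} = v_{0} — sig = [2:1]
  P = {4,5}:  v_{4} + v_{5} = v_{2} — sig = [2:1]
  P = {0,4}:  v_{0} + v_{4} = 2·v_{2} — sig = [2:2]
  P = {3,6}:  v_{3} + v_{6} = 2·v_{2} — sig = [2:2]
  P = {5,6}:  v_{5} + v_{6} = 2·v_{0} — sig = [2:2]
  P = {4,6}:  v_{4} + v_{6} = 3·v_{2} — sig = [2:3]

Signatures (|P|; sorted positive RHS coefficients), sorted:
    [2:]
    [2:]
    [2:1]
    [2:1]
    [2:1]
    [2:1]
    [2:1]
    [2:1]
    [2:1]
    [2:1]
    [2:2]
    [2:2]
    [2:2]
    [2:3]


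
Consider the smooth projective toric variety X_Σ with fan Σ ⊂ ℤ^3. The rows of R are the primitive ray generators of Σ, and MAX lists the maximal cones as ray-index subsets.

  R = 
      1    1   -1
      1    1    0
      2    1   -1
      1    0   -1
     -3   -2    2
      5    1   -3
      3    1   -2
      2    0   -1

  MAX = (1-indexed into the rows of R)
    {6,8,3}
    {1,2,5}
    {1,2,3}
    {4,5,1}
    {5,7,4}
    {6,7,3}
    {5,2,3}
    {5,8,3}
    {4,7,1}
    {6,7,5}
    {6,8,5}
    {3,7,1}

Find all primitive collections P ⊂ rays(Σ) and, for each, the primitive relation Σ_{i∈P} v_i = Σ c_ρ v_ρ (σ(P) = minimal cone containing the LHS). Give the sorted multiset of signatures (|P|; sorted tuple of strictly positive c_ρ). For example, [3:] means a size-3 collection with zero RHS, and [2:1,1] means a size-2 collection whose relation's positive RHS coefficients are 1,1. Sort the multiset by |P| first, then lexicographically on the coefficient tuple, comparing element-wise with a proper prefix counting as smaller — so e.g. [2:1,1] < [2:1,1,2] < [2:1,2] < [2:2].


Δ(Σ) — 8 vertices, 14 min non-faces:

  • {1,8}:  v_{1} + v_{8} = v_{7} — sig = [2:1]
  • {2,4}:  v_{2} + v_{4} = v_{3} — sig = [2:1]
  • {3,4}:  v_{3} + v_{4} = v_{7} — sig = [2:1]
  • {7,8}:  v_{7} + v_{8} = v_{6} — sig = [2:1]
  • {2,6}:  v_{2} + v_{6} = 2·v_{3} + v_{8} — sig = [2:1,2]
  • {4,8}:  v_{4} + v_{8} = v_{5} + 2·v_{7} — sig = [2:1,2]
  • {2,8}:  v_{2} + v_{8} = 3·v_{3} + v_{5} — sig = [2:1,3]
  • {4,6}:  v_{4} + v_{6} = v_{5} + 3·v_{7} — sig = [2:1,3]
  • {1,6}:  v_{1} + v_{6} = 2·v_{7} — sig = [2:2]
  • {2,7}:  v_{2} + v_{7} = 2·v_{3} — sig = [2:2]
  • {1,3,5}:  v_{1} + v_{3} + v_{5} = 0 — sig = [3:]
  • {1,5,7}:  v_{1} + v_{5} + v_{7} = v_{4} — sig = [3:1]
  • {3,5,7}:  v_{3} + v_{5} + v_{7} = v_{8} — sig = [3:1]
  • {3,5,6}:  v_{3} + v_{5} + v_{6} = 2·v_{8} — sig = [3:2]

Signatures (|P|; sorted positive RHS coefficients), sorted:
    [2:1]
    [2:1]
    [2:1]
    [2:1]
    [2:1,2]
    [2:1,2]
    [2:1,3]
    [2:1,3]
    [2:2]
    [2:2]
    [3:]
    [3:1]
    [3:1]
    [3:2]
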